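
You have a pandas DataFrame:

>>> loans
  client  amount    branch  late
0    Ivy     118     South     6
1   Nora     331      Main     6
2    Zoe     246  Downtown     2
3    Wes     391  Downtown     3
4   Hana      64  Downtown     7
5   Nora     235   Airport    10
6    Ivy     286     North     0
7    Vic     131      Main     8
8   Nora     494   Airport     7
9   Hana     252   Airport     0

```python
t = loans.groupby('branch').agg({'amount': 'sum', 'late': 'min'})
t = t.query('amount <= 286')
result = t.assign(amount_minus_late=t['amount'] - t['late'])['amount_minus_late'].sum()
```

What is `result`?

group by branch: sum(amount), min(late):
          amount  late
branch                
Airport      981     0
Downtown     701     2
Main         462     6
North        286     0
South        118     6
filter rows where amount <= 286:
        amount  late
branch              
North      286     0
South      118     6
add column amount_minus_late = t['amount'] - t['late']:
        amount  late  amount_minus_late
branch                                 
North      286     0                286
South      118     6                112
Finally, sum of column 'amount_minus_late' = 398.

398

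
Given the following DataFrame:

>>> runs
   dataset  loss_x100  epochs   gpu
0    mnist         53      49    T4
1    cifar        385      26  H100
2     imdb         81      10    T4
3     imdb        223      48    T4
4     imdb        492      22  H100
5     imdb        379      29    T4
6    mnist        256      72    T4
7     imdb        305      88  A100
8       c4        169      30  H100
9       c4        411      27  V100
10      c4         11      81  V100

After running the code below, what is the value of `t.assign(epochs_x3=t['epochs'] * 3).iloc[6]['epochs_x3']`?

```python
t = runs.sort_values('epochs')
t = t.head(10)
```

144

sort by epochs:
   dataset  loss_x100  epochs   gpu
2     imdb         81      10    T4
4     imdb        492      22  H100
1    cifar        385      26  H100
9       c4        411      27  V100
5     imdb        379      29    T4
8       c4        169      30  H100
3     imdb        223      48    T4
0    mnist         53      49    T4
6    mnist        256      72    T4
10      c4         11      81  V100
7     imdb        305      88  A100
take first 10 rows:
   dataset  loss_x100  epochs   gpu
2     imdb         81      10    T4
4     imdb        492      22  H100
1    cifar        385      26  H100
9       c4        411      27  V100
5     imdb        379      29    T4
8       c4        169      30  H100
3     imdb        223      48    T4
0    mnist         53      49    T4
6    mnist        256      72    T4
10      c4         11      81  V100
add column epochs_x3 = t['epochs'] * 3:
   dataset  loss_x100  epochs   gpu  epochs_x3
2     imdb         81      10    T4         30
4     imdb        492      22  H100         66
1    cifar        385      26  H100         78
9       c4        411      27  V100         81
5     imdb        379      29    T4         87
8       c4        169      30  H100         90
3     imdb        223      48    T4        144
0    mnist         53      49    T4        147
6    mnist        256      72    T4        216
10      c4         11      81  V100        243
Reading off the value at position 6, column 'epochs_x3', we get 144.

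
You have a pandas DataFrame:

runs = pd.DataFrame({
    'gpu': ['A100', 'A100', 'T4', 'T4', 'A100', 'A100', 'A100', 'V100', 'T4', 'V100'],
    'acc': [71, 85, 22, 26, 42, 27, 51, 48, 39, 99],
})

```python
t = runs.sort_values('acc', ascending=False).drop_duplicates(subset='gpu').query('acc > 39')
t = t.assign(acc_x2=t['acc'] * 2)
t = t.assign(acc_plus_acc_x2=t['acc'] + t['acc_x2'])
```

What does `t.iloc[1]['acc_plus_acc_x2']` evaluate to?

sort by acc descending:
    gpu  acc
9  V100   99
1  A100   85
0  A100   71
6  A100   51
7  V100   48
4  A100   42
8    T4   39
5  A100   27
3    T4   26
2    T4   22
drop duplicate gpu (keep=first):
    gpu  acc
9  V100   99
1  A100   85
8    T4   39
filter rows where acc > 39:
    gpu  acc
9  V100   99
1  A100   85
add column acc_x2 = t['acc'] * 2:
    gpu  acc  acc_x2
9  V100   99     198
1  A100   85     170
add column acc_plus_acc_x2 = t['acc'] + t['acc_x2']:
    gpu  acc  acc_x2  acc_plus_acc_x2
9  V100   99     198              297
1  A100   85     170              255
Taking the value at position 1, column 'acc_plus_acc_x2' gives 255.

255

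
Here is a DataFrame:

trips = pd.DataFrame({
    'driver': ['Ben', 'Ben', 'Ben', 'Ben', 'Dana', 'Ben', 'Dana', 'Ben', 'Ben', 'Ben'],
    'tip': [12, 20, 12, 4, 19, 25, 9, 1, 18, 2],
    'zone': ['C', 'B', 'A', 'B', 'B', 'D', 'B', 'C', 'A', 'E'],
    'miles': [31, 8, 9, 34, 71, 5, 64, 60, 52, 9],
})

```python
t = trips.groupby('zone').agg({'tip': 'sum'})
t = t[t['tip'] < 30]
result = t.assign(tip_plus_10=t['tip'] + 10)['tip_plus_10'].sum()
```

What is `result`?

70

group by zone, sum of tip:
      tip
zone     
A      30
B      52
C      13
D      25
E       2
filter rows where tip < 30:
      tip
zone     
C      13
D      25
E       2
add column tip_plus_10 = t['tip'] + 10:
      tip  tip_plus_10
zone                  
C      13           23
D      25           35
E       2           12
So sum() = 70.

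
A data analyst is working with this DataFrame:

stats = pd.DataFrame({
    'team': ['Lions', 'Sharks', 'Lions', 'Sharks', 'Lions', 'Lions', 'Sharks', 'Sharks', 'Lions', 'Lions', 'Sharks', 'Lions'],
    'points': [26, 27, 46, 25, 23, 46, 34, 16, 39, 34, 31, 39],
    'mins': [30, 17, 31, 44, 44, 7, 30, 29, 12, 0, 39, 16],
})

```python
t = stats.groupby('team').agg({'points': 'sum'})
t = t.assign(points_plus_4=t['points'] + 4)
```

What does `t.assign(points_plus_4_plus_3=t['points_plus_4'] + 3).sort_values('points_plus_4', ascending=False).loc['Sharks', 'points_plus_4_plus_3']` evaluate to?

group by team, sum of points:
        points
team          
Lions      253
Sharks     133
add column points_plus_4 = t['points'] + 4:
        points  points_plus_4
team                         
Lions      253            257
Sharks     133            137
add column points_plus_4_plus_3 = t['points_plus_4'] + 3:
        points  points_plus_4  points_plus_4_plus_3
team                                               
Lions      253            257                   260
Sharks     133            137                   140
sort by points_plus_4 descending:
        points  points_plus_4  points_plus_4_plus_3
team                                               
Lions      253            257                   260
Sharks     133            137                   140
Taking the value at row 'Sharks', column 'points_plus_4_plus_3' gives 140.

140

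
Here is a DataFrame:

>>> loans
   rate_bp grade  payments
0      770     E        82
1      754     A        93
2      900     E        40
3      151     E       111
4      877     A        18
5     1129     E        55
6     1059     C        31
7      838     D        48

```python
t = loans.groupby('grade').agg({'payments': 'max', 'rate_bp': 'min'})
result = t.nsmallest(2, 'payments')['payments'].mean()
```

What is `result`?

39.5

group by grade: max(payments), min(rate_bp):
       payments  rate_bp
grade                   
A            93      754
C            31     1059
D            48      838
E           111      151
take 2 rows with smallest payments:
       payments  rate_bp
grade                   
C            31     1059
D            48      838
So mean() = 39.5.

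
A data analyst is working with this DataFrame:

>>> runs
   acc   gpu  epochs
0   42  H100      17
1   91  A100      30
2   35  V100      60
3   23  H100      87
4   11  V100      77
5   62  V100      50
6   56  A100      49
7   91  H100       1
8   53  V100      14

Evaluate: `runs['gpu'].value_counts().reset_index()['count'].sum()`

value_counts of gpu:
gpu
V100    4
H100    3
A100    2
Name: count, dtype: int64
reset_index():
    gpu  count
0  V100      4
1  H100      3
2  A100      2
sum of column 'count' → 9

9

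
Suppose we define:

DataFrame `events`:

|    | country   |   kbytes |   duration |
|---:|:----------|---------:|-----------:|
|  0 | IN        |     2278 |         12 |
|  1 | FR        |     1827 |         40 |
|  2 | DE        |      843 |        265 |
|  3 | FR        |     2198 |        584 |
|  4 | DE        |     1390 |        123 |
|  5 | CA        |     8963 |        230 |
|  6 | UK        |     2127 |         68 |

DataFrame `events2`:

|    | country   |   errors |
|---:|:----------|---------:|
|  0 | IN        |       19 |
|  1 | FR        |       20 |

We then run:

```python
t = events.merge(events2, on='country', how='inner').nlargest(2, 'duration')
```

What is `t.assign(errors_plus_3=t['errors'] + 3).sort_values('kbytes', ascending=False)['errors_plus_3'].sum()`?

46

merge on 'country' (how='inner') → 3 rows:
  country  kbytes  duration  errors
0      IN    2278        12      19
1      FR    1827        40      20
2      FR    2198       584      20
take 2 rows with largest duration:
  country  kbytes  duration  errors
2      FR    2198       584      20
1      FR    1827        40      20
add column errors_plus_3 = t['errors'] + 3:
  country  kbytes  duration  errors  errors_plus_3
2      FR    2198       584      20             23
1      FR    1827        40      20             23
sort by kbytes descending:
  country  kbytes  duration  errors  errors_plus_3
2      FR    2198       584      20             23
1      FR    1827        40      20             23
sum of column 'errors_plus_3' → 46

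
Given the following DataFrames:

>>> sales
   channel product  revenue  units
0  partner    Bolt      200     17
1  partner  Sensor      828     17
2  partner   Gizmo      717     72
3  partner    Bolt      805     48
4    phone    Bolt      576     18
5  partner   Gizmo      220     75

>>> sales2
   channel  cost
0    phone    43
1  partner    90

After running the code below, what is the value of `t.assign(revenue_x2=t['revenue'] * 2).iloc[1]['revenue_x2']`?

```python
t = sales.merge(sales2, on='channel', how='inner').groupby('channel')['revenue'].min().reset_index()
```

merge on 'channel' (how='inner') → 6 rows:
   channel product  revenue  units  cost
0  partner    Bolt      200     17    90
1  partner  Sensor      828     17    90
2  partner   Gizmo      717     72    90
3  partner    Bolt      805     48    90
4    phone    Bolt      576     18    43
5  partner   Gizmo      220     75    90
group by channel, min of revenue:
channel
partner    200
phone      576
Name: revenue, dtype: int64
reset_index():
   channel  revenue
0  partner      200
1    phone      576
add column revenue_x2 = t['revenue'] * 2:
   channel  revenue  revenue_x2
0  partner      200         400
1    phone      576        1152
Taking the value at position 1, column 'revenue_x2' gives 1152.

1152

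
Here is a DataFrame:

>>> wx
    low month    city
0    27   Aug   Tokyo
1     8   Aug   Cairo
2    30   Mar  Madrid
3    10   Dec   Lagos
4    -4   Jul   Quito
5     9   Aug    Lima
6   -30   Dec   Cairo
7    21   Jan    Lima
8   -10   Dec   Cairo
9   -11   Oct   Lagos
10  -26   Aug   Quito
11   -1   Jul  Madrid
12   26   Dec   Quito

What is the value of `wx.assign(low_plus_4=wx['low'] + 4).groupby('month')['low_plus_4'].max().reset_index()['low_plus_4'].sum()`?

116

add column low_plus_4 = wx['low'] + 4:
    low month    city  low_plus_4
0    27   Aug   Tokyo          31
1     8   Aug   Cairo          12
2    30   Mar  Madrid          34
3    10   Dec   Lagos          14
4    -4   Jul   Quito           0
5     9   Aug    Lima          13
6   -30   Dec   Cairo         -26
7    21   Jan    Lima          25
8   -10   Dec   Cairo          -6
9   -11   Oct   Lagos          -7
10  -26   Aug   Quito         -22
11   -1   Jul  Madrid           3
12   26   Dec   Quito          30
group by month, max of low_plus_4:
month
Aug    31
Dec    30
Jan    25
Jul     3
Mar    34
Oct    -7
Name: low_plus_4, dtype: int64
reset_index():
  month  low_plus_4
0   Aug          31
1   Dec          30
2   Jan          25
3   Jul           3
4   Mar          34
5   Oct          -7
Hence 116.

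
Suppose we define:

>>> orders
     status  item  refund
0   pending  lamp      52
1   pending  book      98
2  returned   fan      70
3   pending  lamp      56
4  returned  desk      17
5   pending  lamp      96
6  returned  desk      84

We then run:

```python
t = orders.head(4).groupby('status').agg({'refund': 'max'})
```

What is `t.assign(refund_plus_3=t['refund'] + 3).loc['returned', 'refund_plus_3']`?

take first 4 rows:
     status  item  refund
0   pending  lamp      52
1   pending  book      98
2  returned   fan      70
3   pending  lamp      56
group by status, max of refund:
          refund
status          
pending       98
returned      70
add column refund_plus_3 = t['refund'] + 3:
          refund  refund_plus_3
status                         
pending       98            101
returned      70             73
The value at row 'returned', column 'refund_plus_3' is 73.

73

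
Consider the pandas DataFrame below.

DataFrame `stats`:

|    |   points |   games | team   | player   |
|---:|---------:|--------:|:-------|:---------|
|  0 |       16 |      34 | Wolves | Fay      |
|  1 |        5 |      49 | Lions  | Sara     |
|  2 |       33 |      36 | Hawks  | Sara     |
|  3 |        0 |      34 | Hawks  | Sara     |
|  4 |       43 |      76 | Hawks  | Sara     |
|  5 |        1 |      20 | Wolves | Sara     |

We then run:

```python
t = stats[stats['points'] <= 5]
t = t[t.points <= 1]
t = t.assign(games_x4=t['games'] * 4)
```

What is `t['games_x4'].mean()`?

108.0

filter rows where points <= 5:
   points  games    team player
1       5     49   Lions   Sara
3       0     34   Hawks   Sara
5       1     20  Wolves   Sara
filter rows where points <= 1:
   points  games    team player
3       0     34   Hawks   Sara
5       1     20  Wolves   Sara
add column games_x4 = t['games'] * 4:
   points  games    team player  games_x4
3       0     34   Hawks   Sara       136
5       1     20  Wolves   Sara        80
Finally, mean of column 'games_x4' = 108.0.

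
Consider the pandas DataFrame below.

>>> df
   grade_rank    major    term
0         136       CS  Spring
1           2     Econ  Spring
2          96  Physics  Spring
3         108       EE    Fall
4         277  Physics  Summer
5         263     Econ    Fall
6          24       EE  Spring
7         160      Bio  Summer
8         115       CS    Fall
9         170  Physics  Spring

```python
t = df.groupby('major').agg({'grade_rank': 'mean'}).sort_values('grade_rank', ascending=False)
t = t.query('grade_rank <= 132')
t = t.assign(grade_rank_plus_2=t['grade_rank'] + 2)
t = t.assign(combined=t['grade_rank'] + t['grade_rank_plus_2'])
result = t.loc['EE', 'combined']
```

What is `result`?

group by major, mean of grade_rank:
         grade_rank
major              
Bio           160.0
CS            125.5
EE             66.0
Econ          132.5
Physics       181.0
sort by grade_rank descending:
         grade_rank
major              
Physics       181.0
Bio           160.0
Econ          132.5
CS            125.5
EE             66.0
filter rows where grade_rank <= 132:
       grade_rank
major            
CS          125.5
EE           66.0
add column grade_rank_plus_2 = t['grade_rank'] + 2:
       grade_rank  grade_rank_plus_2
major                               
CS          125.5              127.5
EE           66.0               68.0
add column combined = t['grade_rank'] + t['grade_rank_plus_2']:
       grade_rank  grade_rank_plus_2  combined
major                                         
CS          125.5              127.5     253.0
EE           66.0               68.0     134.0

134.0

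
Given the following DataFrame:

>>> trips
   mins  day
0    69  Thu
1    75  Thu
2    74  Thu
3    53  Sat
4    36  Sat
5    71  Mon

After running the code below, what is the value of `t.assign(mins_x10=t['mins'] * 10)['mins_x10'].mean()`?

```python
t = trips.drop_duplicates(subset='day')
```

drop duplicate day (keep=first):
   mins  day
0    69  Thu
3    53  Sat
5    71  Mon
add column mins_x10 = t['mins'] * 10:
   mins  day  mins_x10
0    69  Thu       690
3    53  Sat       530
5    71  Mon       710

643.333333333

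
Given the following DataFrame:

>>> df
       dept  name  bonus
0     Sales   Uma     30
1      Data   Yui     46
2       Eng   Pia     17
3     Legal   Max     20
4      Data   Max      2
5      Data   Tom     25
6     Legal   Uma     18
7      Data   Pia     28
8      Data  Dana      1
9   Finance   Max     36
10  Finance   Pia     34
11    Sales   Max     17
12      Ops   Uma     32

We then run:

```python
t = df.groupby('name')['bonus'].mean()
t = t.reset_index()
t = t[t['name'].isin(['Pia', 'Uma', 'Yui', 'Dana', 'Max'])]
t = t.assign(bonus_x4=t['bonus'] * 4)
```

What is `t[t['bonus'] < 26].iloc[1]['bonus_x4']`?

group by name, mean of bonus:
name
Dana     1.000000
Max     18.750000
Pia     26.333333
Tom     25.000000
Uma     26.666667
Yui     46.000000
Name: bonus, dtype: float64
reset_index():
   name      bonus
0  Dana   1.000000
1   Max  18.750000
2   Pia  26.333333
3   Tom  25.000000
4   Uma  26.666667
5   Yui  46.000000
filter rows where name in ['Pia', 'Uma', 'Yui', 'Dana', 'Max']:
   name      bonus
0  Dana   1.000000
1   Max  18.750000
2   Pia  26.333333
4   Uma  26.666667
5   Yui  46.000000
add column bonus_x4 = t['bonus'] * 4:
   name      bonus    bonus_x4
0  Dana   1.000000    4.000000
1   Max  18.750000   75.000000
2   Pia  26.333333  105.333333
4   Uma  26.666667  106.666667
5   Yui  46.000000  184.000000
filter rows where bonus < 26:
   name  bonus  bonus_x4
0  Dana   1.00       4.0
1   Max  18.75      75.0

75.0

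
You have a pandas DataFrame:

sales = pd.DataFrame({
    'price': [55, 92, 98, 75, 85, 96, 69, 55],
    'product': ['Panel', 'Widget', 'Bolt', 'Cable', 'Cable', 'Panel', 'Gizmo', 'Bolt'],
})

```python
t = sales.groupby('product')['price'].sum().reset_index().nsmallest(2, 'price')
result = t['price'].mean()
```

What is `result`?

80.5

group by product, sum of price:
product
Bolt      153
Cable     160
Gizmo      69
Panel     151
Widget     92
Name: price, dtype: int64
reset_index():
  product  price
0    Bolt    153
1   Cable    160
2   Gizmo     69
3   Panel    151
4  Widget     92
take 2 rows with smallest price:
  product  price
2   Gizmo     69
4  Widget     92
Taking the mean of column 'price' gives 80.5.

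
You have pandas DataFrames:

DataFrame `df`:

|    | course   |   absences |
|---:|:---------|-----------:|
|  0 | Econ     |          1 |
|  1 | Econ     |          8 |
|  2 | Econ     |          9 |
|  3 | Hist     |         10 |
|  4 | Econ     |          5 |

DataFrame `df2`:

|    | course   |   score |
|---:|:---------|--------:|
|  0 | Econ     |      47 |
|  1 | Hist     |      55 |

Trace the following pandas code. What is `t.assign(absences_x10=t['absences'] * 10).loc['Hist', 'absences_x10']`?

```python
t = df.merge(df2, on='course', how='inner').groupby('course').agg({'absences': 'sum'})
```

100

merge on 'course' (how='inner') → 5 rows:
  course  absences  score
0   Econ         1     47
1   Econ         8     47
2   Econ         9     47
3   Hist        10     55
4   Econ         5     47
group by course, sum of absences:
        absences
course          
Econ          23
Hist          10
add column absences_x10 = t['absences'] * 10:
        absences  absences_x10
course                        
Econ          23           230
Hist          10           100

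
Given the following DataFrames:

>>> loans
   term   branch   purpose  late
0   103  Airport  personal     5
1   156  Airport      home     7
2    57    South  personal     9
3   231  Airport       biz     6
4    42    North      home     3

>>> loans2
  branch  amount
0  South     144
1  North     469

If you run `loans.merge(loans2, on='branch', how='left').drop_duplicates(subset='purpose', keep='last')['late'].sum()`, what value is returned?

18

merge on 'branch' (how='left') → 5 rows:
   term   branch   purpose  late  amount
0   103  Airport  personal     5     NaN
1   156  Airport      home     7     NaN
2    57    South  personal     9   144.0
3   231  Airport       biz     6     NaN
4    42    North      home     3   469.0
drop duplicate purpose (keep=last):
   term   branch   purpose  late  amount
2    57    South  personal     9   144.0
3   231  Airport       biz     6     NaN
4    42    North      home     3   469.0
So sum() = 18.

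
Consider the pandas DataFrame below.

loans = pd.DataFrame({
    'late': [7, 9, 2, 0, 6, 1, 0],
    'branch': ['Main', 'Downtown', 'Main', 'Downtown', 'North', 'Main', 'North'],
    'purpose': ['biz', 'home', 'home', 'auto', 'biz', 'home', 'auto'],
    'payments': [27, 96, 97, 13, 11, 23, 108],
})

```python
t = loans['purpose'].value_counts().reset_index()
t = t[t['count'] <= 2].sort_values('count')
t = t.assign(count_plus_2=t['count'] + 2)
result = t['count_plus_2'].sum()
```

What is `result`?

value_counts of purpose:
purpose
home    3
biz     2
auto    2
Name: count, dtype: int64
reset_index():
  purpose  count
0    home      3
1     biz      2
2    auto      2
filter rows where count <= 2:
  purpose  count
1     biz      2
2    auto      2
sort by count:
  purpose  count
1     biz      2
2    auto      2
add column count_plus_2 = t['count'] + 2:
  purpose  count  count_plus_2
1     biz      2             4
2    auto      2             4
So sum() = 8.

8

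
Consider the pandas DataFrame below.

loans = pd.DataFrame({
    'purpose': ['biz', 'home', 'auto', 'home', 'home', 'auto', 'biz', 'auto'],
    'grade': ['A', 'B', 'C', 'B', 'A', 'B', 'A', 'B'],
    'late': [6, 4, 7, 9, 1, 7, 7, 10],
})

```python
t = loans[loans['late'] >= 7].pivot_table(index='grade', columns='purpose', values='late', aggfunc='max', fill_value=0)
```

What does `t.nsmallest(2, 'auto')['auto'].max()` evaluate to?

7

filter rows where late >= 7:
  purpose grade  late
2    auto     C     7
3    home     B     9
5    auto     B     7
6     biz     A     7
7    auto     B    10
pivot: rows=grade, cols=purpose, max(late):
purpose  auto  biz  home
grade                   
A           0    7     0
B          10    0     9
C           7    0     0
take 2 rows with smallest auto:
purpose  auto  biz  home
grade                   
A           0    7     0
C           7    0     0
Then the max of column 'auto': 7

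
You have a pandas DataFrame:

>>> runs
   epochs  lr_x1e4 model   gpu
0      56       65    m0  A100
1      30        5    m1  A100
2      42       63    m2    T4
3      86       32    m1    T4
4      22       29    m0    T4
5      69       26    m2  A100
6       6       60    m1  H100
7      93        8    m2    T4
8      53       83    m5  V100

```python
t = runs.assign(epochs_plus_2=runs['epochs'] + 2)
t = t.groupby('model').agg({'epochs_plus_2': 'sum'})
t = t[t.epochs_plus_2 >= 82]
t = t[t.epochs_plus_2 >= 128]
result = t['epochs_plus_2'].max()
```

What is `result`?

210

add column epochs_plus_2 = runs['epochs'] + 2:
   epochs  lr_x1e4 model   gpu  epochs_plus_2
0      56       65    m0  A100             58
1      30        5    m1  A100             32
2      42       63    m2    T4             44
3      86       32    m1    T4             88
4      22       29    m0    T4             24
5      69       26    m2  A100             71
6       6       60    m1  H100              8
7      93        8    m2    T4             95
8      53       83    m5  V100             55
group by model, sum of epochs_plus_2:
       epochs_plus_2
model               
m0                82
m1               128
m2               210
m5                55
filter rows where epochs_plus_2 >= 82:
       epochs_plus_2
model               
m0                82
m1               128
m2               210
filter rows where epochs_plus_2 >= 128:
       epochs_plus_2
model               
m1               128
m2               210
Finally, max of column 'epochs_plus_2' = 210.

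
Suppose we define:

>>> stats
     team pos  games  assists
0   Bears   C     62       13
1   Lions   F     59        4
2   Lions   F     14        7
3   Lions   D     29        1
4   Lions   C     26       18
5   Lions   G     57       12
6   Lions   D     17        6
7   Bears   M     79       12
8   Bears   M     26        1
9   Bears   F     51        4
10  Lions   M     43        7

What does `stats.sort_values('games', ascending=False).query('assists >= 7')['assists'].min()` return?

7

sort by games descending:
     team pos  games  assists
7   Bears   M     79       12
0   Bears   C     62       13
1   Lions   F     59        4
5   Lions   G     57       12
9   Bears   F     51        4
10  Lions   M     43        7
3   Lions   D     29        1
4   Lions   C     26       18
8   Bears   M     26        1
6   Lions   D     17        6
2   Lions   F     14        7
filter rows where assists >= 7:
     team pos  games  assists
7   Bears   M     79       12
0   Bears   C     62       13
5   Lions   G     57       12
10  Lions   M     43        7
4   Lions   C     26       18
2   Lions   F     14        7
min of column 'assists' → 7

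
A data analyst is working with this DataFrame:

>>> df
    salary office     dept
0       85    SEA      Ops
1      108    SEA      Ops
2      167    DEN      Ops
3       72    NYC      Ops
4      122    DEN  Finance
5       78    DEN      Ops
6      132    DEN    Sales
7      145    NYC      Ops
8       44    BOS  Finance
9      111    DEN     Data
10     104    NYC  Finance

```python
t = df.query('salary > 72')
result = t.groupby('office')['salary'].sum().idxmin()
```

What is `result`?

filter rows where salary > 72:
    salary office     dept
0       85    SEA      Ops
1      108    SEA      Ops
2      167    DEN      Ops
4      122    DEN  Finance
5       78    DEN      Ops
6      132    DEN    Sales
7      145    NYC      Ops
9      111    DEN     Data
10     104    NYC  Finance
group by office, sum of salary:
office
DEN    610
NYC    249
SEA    193
Name: salary, dtype: int64
Then the label with the smallest value: SEA

SEA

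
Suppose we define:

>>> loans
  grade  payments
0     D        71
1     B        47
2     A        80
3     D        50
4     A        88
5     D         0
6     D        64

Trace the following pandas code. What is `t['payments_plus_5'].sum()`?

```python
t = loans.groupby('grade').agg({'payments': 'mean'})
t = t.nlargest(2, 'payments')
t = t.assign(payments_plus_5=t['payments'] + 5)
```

141.0

group by grade, mean of payments:
       payments
grade          
A         84.00
B         47.00
D         46.25
take 2 rows with largest payments:
       payments
grade          
A          84.0
B          47.0
add column payments_plus_5 = t['payments'] + 5:
       payments  payments_plus_5
grade                           
A          84.0             89.0
B          47.0             52.0
So sum() = 141.0.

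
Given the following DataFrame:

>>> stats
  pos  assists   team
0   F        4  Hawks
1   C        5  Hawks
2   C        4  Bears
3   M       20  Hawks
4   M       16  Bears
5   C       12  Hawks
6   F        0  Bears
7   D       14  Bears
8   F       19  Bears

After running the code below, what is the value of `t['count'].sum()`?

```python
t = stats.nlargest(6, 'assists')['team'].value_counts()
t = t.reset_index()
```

6

take 6 rows with largest assists:
  pos  assists   team
3   M       20  Hawks
8   F       19  Bears
4   M       16  Bears
7   D       14  Bears
5   C       12  Hawks
1   C        5  Hawks
value_counts of team:
team
Hawks    3
Bears    3
Name: count, dtype: int64
reset_index():
    team  count
0  Hawks      3
1  Bears      3
Hence 6.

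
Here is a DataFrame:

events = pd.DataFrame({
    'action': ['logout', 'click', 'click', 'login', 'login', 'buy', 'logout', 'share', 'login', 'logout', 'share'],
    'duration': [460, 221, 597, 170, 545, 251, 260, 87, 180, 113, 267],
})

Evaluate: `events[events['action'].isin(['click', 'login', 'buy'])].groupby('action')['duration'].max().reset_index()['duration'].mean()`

464.333333333

filter rows where action in ['click', 'login', 'buy']:
  action  duration
1  click       221
2  click       597
3  login       170
4  login       545
5    buy       251
8  login       180
group by action, max of duration:
action
buy      251
click    597
login    545
Name: duration, dtype: int64
reset_index():
  action  duration
0    buy       251
1  click       597
2  login       545
Finally, mean of column 'duration' = 464.333333333.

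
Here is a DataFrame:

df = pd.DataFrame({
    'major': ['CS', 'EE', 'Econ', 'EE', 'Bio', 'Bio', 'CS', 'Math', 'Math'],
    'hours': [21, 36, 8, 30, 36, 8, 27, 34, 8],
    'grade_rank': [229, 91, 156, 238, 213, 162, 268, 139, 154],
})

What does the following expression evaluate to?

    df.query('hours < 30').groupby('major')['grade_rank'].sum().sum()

filter rows where hours < 30:
  major  hours  grade_rank
0    CS     21         229
2  Econ      8         156
5   Bio      8         162
6    CS     27         268
8  Math      8         154
group by major, sum of grade_rank:
major
Bio     162
CS      497
Econ    156
Math    154
Name: grade_rank, dtype: int64
Finally, sum of the resulting series = 969.

969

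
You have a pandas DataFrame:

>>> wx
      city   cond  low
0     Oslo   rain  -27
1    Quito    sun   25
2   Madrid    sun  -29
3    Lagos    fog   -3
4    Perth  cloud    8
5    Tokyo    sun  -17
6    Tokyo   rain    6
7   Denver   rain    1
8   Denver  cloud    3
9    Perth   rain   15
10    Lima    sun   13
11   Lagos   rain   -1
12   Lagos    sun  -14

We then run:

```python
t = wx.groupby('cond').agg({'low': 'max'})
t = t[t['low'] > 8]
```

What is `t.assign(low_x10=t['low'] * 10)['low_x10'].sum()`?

400

group by cond, max of low:
       low
cond      
cloud    8
fog     -3
rain    15
sun     25
filter rows where low > 8:
      low
cond     
rain   15
sun    25
add column low_x10 = t['low'] * 10:
      low  low_x10
cond              
rain   15      150
sun    25      250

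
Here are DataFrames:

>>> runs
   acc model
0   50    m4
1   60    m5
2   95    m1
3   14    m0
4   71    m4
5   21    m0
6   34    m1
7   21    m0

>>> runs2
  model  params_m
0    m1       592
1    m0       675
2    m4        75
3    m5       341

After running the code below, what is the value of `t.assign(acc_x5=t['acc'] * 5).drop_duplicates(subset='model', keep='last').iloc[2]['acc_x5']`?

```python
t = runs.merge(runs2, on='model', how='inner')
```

merge on 'model' (how='inner') → 8 rows:
   acc model  params_m
0   50    m4        75
1   60    m5       341
2   95    m1       592
3   14    m0       675
4   71    m4        75
5   21    m0       675
6   34    m1       592
7   21    m0       675
add column acc_x5 = t['acc'] * 5:
   acc model  params_m  acc_x5
0   50    m4        75     250
1   60    m5       341     300
2   95    m1       592     475
3   14    m0       675      70
4   71    m4        75     355
5   21    m0       675     105
6   34    m1       592     170
7   21    m0       675     105
drop duplicate model (keep=last):
   acc model  params_m  acc_x5
1   60    m5       341     300
4   71    m4        75     355
6   34    m1       592     170
7   21    m0       675     105
Finally, value at position 2, column 'acc_x5' = 170.

170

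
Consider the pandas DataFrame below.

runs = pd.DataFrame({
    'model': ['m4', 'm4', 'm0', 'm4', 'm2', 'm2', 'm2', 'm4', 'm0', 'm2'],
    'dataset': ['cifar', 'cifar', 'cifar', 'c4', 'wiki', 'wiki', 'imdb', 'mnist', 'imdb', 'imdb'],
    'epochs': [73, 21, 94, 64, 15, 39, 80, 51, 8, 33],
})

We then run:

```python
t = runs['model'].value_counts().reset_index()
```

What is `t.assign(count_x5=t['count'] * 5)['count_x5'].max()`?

value_counts of model:
model
m4    4
m2    4
m0    2
Name: count, dtype: int64
reset_index():
  model  count
0    m4      4
1    m2      4
2    m0      2
add column count_x5 = t['count'] * 5:
  model  count  count_x5
0    m4      4        20
1    m2      4        20
2    m0      2        10
The max of column 'count_x5' is 20.

20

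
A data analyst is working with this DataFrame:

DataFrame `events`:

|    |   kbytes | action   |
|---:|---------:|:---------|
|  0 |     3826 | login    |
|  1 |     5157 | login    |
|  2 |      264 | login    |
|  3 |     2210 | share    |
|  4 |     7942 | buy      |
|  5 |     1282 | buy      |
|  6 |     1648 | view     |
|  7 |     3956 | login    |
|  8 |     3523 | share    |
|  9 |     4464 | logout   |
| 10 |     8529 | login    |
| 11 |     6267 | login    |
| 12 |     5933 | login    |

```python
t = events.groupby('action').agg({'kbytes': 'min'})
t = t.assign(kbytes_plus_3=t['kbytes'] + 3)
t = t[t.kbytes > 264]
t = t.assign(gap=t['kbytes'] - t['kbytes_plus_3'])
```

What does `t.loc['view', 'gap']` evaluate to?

group by action, min of kbytes:
        kbytes
action        
buy       1282
login      264
logout    4464
share     2210
view      1648
add column kbytes_plus_3 = t['kbytes'] + 3:
        kbytes  kbytes_plus_3
action                       
buy       1282           1285
login      264            267
logout    4464           4467
share     2210           2213
view      1648           1651
filter rows where kbytes > 264:
        kbytes  kbytes_plus_3
action                       
buy       1282           1285
logout    4464           4467
share     2210           2213
view      1648           1651
add column gap = t['kbytes'] - t['kbytes_plus_3']:
        kbytes  kbytes_plus_3  gap
action                            
buy       1282           1285   -3
logout    4464           4467   -3
share     2210           2213   -3
view      1648           1651   -3
Then the value at row 'view', column 'gap': -3

-3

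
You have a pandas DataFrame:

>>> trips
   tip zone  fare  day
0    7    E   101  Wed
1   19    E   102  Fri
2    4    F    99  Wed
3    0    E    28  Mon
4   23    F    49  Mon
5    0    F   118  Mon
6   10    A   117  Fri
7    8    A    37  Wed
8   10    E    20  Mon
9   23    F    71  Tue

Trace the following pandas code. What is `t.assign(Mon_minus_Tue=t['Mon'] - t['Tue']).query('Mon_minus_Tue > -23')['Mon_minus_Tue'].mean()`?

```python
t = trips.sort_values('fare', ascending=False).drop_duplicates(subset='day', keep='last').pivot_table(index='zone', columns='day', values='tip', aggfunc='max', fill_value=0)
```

5.0

sort by fare descending:
   tip zone  fare  day
5    0    F   118  Mon
6   10    A   117  Fri
1   19    E   102  Fri
0    7    E   101  Wed
2    4    F    99  Wed
9   23    F    71  Tue
4   23    F    49  Mon
7    8    A    37  Wed
3    0    E    28  Mon
8   10    E    20  Mon
drop duplicate day (keep=last):
   tip zone  fare  day
1   19    E   102  Fri
9   23    F    71  Tue
7    8    A    37  Wed
8   10    E    20  Mon
pivot: rows=zone, cols=day, max(tip):
day   Fri  Mon  Tue  Wed
zone                    
A       0    0    0    8
E      19   10    0    0
F       0    0   23    0
add column Mon_minus_Tue = t['Mon'] - t['Tue']:
day   Fri  Mon  Tue  Wed  Mon_minus_Tue
zone                                   
A       0    0    0    8              0
E      19   10    0    0             10
F       0    0   23    0            -23
filter rows where Mon_minus_Tue > -23:
day   Fri  Mon  Tue  Wed  Mon_minus_Tue
zone                                   
A       0    0    0    8              0
E      19   10    0    0             10
mean of column 'Mon_minus_Tue' → 5.0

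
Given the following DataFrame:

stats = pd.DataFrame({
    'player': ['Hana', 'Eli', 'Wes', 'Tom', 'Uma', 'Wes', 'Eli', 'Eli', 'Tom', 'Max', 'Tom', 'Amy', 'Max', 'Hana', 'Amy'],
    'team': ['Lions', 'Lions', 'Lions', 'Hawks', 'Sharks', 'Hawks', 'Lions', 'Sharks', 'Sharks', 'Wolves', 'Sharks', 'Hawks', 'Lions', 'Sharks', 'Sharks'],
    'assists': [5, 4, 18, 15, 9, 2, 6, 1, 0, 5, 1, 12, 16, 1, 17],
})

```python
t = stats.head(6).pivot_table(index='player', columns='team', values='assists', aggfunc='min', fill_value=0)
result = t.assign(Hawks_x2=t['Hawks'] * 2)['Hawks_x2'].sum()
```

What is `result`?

take first 6 rows:
  player    team  assists
0   Hana   Lions        5
1    Eli   Lions        4
2    Wes   Lions       18
3    Tom   Hawks       15
4    Uma  Sharks        9
5    Wes   Hawks        2
pivot: rows=player, cols=team, min(assists):
team    Hawks  Lions  Sharks
player                      
Eli         0      4       0
Hana        0      5       0
Tom        15      0       0
Uma         0      0       9
Wes         2     18       0
add column Hawks_x2 = t['Hawks'] * 2:
team    Hawks  Lions  Sharks  Hawks_x2
player                                
Eli         0      4       0         0
Hana        0      5       0         0
Tom        15      0       0        30
Uma         0      0       9         0
Wes         2     18       0         4
Reading off the sum of column 'Hawks_x2', we get 34.

34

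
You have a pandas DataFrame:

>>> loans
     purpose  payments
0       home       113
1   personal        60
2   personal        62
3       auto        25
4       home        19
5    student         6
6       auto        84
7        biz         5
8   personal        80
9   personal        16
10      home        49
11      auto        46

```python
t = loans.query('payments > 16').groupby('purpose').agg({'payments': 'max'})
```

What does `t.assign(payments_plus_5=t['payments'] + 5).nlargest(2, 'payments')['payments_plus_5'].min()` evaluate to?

filter rows where payments > 16:
     purpose  payments
0       home       113
1   personal        60
2   personal        62
3       auto        25
4       home        19
6       auto        84
8   personal        80
10      home        49
11      auto        46
group by purpose, max of payments:
          payments
purpose           
auto            84
home           113
personal        80
add column payments_plus_5 = t['payments'] + 5:
          payments  payments_plus_5
purpose                            
auto            84               89
home           113              118
personal        80               85
take 2 rows with largest payments:
         payments  payments_plus_5
purpose                           
home          113              118
auto           84               89
Finally, min of column 'payments_plus_5' = 89.

89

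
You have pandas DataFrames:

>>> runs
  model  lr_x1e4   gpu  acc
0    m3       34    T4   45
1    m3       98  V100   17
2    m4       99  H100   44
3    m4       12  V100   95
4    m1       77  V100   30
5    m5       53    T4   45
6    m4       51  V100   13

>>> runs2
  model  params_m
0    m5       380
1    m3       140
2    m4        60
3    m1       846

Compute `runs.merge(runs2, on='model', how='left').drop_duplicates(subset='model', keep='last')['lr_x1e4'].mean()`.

69.75

merge on 'model' (how='left') → 7 rows:
  model  lr_x1e4   gpu  acc  params_m
0    m3       34    T4   45       140
1    m3       98  V100   17       140
2    m4       99  H100   44        60
3    m4       12  V100   95        60
4    m1       77  V100   30       846
5    m5       53    T4   45       380
6    m4       51  V100   13        60
drop duplicate model (keep=last):
  model  lr_x1e4   gpu  acc  params_m
1    m3       98  V100   17       140
4    m1       77  V100   30       846
5    m5       53    T4   45       380
6    m4       51  V100   13        60
So mean() = 69.75.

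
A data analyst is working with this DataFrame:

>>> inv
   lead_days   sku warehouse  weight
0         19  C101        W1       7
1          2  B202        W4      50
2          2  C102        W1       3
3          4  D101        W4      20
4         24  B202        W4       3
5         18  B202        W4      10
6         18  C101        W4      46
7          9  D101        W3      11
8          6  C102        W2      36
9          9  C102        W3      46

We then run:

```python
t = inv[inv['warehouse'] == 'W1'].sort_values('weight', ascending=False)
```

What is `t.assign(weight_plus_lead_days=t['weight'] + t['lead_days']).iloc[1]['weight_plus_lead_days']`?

filter rows where warehouse == 'W1':
   lead_days   sku warehouse  weight
0         19  C101        W1       7
2          2  C102        W1       3
sort by weight descending:
   lead_days   sku warehouse  weight
0         19  C101        W1       7
2          2  C102        W1       3
add column weight_plus_lead_days = t['weight'] + t['lead_days']:
   lead_days   sku warehouse  weight  weight_plus_lead_days
0         19  C101        W1       7                     26
2          2  C102        W1       3                      5
Finally, value at position 1, column 'weight_plus_lead_days' = 5.

5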